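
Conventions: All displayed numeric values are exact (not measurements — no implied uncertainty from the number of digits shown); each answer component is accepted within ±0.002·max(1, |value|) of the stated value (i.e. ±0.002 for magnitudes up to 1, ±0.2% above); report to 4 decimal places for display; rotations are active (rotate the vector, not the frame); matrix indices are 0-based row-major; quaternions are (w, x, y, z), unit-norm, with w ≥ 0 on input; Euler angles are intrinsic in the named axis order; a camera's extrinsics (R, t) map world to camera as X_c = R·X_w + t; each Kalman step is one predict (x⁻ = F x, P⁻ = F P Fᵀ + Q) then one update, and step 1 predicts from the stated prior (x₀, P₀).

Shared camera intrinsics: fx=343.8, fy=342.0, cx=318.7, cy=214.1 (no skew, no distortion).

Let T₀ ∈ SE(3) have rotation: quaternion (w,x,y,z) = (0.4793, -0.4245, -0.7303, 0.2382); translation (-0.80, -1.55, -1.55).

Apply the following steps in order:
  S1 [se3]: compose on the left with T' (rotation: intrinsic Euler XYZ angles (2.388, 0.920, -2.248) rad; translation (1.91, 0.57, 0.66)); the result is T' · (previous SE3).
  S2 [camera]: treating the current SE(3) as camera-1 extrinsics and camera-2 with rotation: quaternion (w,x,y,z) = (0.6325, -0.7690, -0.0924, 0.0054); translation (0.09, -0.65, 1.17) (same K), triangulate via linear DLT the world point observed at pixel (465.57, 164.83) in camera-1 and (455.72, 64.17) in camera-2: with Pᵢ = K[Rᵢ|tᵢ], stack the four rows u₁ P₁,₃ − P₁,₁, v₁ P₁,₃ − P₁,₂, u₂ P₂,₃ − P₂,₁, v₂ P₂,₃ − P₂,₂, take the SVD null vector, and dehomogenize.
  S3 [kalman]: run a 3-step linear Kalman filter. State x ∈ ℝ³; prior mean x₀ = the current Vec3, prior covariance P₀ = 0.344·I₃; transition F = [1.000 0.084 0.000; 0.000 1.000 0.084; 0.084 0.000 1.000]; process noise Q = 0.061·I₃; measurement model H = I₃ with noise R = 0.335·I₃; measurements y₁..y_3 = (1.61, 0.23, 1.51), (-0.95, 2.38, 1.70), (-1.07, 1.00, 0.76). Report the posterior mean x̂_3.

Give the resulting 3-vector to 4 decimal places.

result = (-0.1618, 1.0568, 1.0467)

after S1 (compose_se3): R=[0.8650 -0.5008 0.0306; 0.5003 0.8655 0.0241; -0.0385 -0.0055 0.9992], t=(0.2487, -0.3351, 2.0260)
after S2 (triangulate): (0.5203, -0.2252, -0.1159)
after S3 (kf_track): (-0.1618, 1.0568, 1.0467)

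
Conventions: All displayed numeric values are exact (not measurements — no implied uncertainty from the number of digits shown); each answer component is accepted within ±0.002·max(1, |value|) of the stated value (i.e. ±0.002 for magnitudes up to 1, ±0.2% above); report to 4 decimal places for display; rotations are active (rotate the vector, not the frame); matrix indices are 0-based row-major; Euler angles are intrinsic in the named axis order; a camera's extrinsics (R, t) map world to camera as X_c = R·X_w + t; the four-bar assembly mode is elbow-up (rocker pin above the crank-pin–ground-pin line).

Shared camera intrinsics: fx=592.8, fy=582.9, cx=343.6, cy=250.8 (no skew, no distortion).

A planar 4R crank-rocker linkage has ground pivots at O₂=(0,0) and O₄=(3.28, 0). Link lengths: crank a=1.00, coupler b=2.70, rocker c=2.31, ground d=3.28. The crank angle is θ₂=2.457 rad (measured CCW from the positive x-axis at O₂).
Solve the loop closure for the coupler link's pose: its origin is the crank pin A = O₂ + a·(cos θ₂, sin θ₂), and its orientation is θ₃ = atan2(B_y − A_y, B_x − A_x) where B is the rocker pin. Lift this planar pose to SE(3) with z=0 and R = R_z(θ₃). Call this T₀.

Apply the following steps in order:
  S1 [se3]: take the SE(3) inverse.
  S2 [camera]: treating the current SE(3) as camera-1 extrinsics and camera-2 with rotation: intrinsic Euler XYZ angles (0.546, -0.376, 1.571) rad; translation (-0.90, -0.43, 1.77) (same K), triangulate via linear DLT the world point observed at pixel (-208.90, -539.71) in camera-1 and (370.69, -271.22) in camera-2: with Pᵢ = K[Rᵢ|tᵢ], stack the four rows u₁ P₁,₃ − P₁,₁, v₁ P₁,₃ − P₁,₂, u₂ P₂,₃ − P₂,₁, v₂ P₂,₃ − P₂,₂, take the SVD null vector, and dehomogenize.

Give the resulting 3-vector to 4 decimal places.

result = (-1.2370, -1.6667, 1.4251)

source (fourbar_fk): coupler pose = R=[0.9196 -0.3928 0.0000; 0.3928 0.9196 0.0000; 0.0000 0.0000 1.0000], t=(-0.7747, 0.6324, 0.0000)
after S1 (invert_se3): R=[0.9196 0.3928 0.0000; -0.3928 0.9196 0.0000; 0.0000 0.0000 1.0000], t=(0.4640, -0.8858, 0.0000)
after S2 (triangulate): (-1.2370, -1.6667, 1.4251)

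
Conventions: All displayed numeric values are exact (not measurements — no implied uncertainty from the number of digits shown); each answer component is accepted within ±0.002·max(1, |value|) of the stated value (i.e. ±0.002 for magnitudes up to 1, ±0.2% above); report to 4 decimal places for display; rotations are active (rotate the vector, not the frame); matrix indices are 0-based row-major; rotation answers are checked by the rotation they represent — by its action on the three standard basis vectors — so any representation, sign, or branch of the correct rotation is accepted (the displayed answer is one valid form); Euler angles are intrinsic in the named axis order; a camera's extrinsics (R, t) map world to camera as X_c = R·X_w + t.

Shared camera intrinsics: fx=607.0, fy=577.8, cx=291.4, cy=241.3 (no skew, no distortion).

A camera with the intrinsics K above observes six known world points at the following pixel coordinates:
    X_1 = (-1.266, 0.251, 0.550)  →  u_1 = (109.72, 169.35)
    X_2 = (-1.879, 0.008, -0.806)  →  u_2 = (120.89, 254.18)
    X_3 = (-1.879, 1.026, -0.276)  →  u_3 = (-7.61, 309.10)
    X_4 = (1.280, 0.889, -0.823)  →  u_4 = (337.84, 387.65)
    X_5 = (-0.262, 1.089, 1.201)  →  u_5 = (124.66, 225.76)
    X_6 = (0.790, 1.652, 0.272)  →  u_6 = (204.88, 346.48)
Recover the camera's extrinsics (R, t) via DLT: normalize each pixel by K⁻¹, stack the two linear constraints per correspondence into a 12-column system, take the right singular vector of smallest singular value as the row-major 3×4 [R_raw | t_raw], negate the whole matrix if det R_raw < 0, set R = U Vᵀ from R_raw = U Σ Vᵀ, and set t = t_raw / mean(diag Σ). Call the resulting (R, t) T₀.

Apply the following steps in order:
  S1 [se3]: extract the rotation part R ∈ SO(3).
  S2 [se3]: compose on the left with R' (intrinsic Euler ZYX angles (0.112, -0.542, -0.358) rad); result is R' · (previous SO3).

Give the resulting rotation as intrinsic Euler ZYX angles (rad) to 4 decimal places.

rotation (euler_zyx) = (1.3544, -1.0228, -0.6667)

source (pnp_recover): camera pose = R=[0.5843 -0.6576 -0.4756; 0.2360 0.6984 -0.6757; 0.7765 0.2825 0.5633], t=(-0.1200, -0.0401, 4.9001)
after S1 (rot_of_se3): [0.5843 -0.6576 -0.4756; 0.2360 0.6984 -0.6757; 0.7765 0.2825 0.5633]
after S2 (compose_so3): [0.1119 -0.6542 -0.7480; 0.5088 0.6843 -0.5223; 0.8536 -0.3222 0.4094]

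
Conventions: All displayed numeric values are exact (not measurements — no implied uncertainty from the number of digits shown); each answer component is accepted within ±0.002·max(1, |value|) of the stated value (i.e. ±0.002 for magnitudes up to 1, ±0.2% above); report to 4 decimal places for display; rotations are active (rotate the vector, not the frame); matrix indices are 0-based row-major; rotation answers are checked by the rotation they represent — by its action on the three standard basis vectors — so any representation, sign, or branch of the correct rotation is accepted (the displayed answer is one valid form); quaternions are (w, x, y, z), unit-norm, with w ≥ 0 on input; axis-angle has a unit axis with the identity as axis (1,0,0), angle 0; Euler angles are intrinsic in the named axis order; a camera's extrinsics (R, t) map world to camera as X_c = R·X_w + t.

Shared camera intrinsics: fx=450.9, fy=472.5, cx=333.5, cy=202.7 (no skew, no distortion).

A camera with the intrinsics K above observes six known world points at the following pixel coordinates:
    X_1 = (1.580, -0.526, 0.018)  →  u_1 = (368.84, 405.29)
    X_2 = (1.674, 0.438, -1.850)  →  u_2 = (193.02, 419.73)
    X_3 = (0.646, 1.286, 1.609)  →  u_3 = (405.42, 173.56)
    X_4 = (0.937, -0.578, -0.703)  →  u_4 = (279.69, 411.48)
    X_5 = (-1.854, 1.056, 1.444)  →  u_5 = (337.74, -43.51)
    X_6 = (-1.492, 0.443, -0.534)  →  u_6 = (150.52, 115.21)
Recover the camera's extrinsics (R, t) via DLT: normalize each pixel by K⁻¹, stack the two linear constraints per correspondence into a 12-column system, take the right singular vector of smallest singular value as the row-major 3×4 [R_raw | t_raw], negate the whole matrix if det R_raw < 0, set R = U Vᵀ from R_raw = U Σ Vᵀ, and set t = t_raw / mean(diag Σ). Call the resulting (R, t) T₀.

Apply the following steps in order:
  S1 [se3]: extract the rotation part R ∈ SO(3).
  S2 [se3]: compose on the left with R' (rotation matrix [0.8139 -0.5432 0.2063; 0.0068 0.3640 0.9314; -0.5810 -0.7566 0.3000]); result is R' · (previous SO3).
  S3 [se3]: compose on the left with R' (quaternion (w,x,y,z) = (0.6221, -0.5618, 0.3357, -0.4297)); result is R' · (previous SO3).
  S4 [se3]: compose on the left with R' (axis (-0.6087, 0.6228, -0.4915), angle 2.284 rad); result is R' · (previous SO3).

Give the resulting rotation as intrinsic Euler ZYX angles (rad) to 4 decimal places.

rotation (euler_zyx) = (2.6022, -0.4226, -0.0358)

source (pnp_recover): camera pose = R=[0.3131 -0.3234 0.8930; 0.7659 -0.4700 -0.4387; 0.5616 0.8213 0.1005], t=(-0.3300, 0.4701, 4.0202)
after S1 (rot_of_se3): [0.3131 -0.3234 0.8930; 0.7659 -0.4700 -0.4387; 0.5616 0.8213 0.1005]
after S2 (compose_so3): [-0.0454 0.1616 0.9858; 0.8040 0.5917 -0.0600; -0.5930 0.7898 -0.1567]
after S3 (compose_so3): [-0.4258 0.8699 0.2490; -0.2025 0.1766 -0.9632; -0.8819 -0.4605 0.1010]
after S4 (compose_so3): [-0.7826 -0.5259 0.3333; 0.4684 -0.8499 -0.2412; 0.4101 -0.0327 0.9114]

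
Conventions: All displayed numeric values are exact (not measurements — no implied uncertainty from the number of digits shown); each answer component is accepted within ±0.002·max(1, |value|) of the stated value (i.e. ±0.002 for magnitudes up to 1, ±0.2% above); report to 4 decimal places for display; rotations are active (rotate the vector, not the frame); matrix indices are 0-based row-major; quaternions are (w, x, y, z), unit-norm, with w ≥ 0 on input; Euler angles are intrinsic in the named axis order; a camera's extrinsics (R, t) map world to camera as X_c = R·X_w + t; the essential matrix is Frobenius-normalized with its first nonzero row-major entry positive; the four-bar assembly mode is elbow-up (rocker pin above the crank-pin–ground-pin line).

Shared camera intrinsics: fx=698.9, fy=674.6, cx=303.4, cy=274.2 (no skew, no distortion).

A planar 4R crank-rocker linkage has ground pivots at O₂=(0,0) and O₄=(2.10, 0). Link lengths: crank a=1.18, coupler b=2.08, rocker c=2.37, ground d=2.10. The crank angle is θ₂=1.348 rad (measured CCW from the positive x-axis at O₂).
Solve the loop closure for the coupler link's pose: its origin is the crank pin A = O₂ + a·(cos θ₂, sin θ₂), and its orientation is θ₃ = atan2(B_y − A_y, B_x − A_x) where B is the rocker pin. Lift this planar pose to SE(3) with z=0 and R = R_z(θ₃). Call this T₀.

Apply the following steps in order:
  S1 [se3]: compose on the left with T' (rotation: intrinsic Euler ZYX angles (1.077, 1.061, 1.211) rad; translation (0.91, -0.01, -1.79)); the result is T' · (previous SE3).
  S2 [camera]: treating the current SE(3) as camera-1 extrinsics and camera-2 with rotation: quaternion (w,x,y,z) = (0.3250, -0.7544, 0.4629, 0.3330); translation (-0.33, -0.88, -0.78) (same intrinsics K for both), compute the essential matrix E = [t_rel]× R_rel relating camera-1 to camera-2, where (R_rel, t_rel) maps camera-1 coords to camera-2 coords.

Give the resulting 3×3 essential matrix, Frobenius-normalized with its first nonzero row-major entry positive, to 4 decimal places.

source (fourbar_fk): coupler pose = R=[0.8119 -0.5838 0.0000; 0.5838 0.8119 0.0000; 0.0000 0.0000 1.0000], t=(0.2607, 1.1508, 0.0000)
after S1 (compose_se3): R=[0.2329 -0.0724 0.9698; 0.8663 0.4686 -0.1730; -0.4420 0.8804 0.1718], t=(1.0591, 1.1220, -1.4919)
after S2 (essential): [0.0272 -0.4043 0.0357; 0.4336 0.4237 0.2548; 0.4106 -0.3954 0.2778]

matrix = [0.0272 -0.4043 0.0357; 0.4336 0.4237 0.2548; 0.4106 -0.3954 0.2778]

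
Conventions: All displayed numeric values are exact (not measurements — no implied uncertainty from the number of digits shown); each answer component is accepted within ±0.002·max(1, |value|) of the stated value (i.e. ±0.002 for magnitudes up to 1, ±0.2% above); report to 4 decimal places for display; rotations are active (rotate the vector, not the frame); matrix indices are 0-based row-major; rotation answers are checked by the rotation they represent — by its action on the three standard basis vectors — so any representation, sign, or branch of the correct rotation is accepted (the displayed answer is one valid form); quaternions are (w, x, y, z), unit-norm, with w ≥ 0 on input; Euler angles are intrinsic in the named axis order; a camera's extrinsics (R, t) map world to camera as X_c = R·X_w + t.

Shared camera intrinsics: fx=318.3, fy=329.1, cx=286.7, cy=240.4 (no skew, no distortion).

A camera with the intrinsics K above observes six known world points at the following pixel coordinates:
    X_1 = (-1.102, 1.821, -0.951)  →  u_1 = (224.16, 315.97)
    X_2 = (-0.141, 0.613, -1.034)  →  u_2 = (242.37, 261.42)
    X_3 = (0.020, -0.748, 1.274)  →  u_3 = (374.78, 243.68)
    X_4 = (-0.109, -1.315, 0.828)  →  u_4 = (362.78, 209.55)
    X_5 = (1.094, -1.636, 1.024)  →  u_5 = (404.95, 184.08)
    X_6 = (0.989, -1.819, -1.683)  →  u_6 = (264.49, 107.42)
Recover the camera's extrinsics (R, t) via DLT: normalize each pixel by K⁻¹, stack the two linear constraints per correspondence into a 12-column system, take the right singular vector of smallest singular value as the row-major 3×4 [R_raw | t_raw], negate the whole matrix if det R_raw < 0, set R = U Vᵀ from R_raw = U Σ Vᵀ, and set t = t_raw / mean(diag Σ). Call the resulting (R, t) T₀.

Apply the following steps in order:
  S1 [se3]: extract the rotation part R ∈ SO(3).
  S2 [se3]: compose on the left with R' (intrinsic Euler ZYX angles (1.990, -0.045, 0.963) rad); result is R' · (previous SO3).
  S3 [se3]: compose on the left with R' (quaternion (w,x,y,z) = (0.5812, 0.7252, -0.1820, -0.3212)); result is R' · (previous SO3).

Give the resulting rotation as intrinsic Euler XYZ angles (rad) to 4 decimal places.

rotation (euler_xyz) = (0.2090, -0.6077, 1.7476)

source (pnp_recover): camera pose = R=[0.1270 -0.3875 0.9131; -0.0866 0.9127 0.3994; -0.9881 -0.1299 0.0824], t=(0.3297, 0.2399, 6.2662)
after S1 (rot_of_se3): [0.1270 -0.3875 0.9131; -0.0866 0.9127 0.3994; -0.9881 -0.1299 0.0824]
after S2 (compose_so3): [-0.7590 -0.4035 -0.5110; -0.1680 -0.6369 0.7524; -0.6290 0.6569 0.4156]
after S3 (compose_so3): [-0.1444 -0.8082 -0.5710; 0.9838 -0.0554 -0.1704; 0.1061 -0.5863 0.8031]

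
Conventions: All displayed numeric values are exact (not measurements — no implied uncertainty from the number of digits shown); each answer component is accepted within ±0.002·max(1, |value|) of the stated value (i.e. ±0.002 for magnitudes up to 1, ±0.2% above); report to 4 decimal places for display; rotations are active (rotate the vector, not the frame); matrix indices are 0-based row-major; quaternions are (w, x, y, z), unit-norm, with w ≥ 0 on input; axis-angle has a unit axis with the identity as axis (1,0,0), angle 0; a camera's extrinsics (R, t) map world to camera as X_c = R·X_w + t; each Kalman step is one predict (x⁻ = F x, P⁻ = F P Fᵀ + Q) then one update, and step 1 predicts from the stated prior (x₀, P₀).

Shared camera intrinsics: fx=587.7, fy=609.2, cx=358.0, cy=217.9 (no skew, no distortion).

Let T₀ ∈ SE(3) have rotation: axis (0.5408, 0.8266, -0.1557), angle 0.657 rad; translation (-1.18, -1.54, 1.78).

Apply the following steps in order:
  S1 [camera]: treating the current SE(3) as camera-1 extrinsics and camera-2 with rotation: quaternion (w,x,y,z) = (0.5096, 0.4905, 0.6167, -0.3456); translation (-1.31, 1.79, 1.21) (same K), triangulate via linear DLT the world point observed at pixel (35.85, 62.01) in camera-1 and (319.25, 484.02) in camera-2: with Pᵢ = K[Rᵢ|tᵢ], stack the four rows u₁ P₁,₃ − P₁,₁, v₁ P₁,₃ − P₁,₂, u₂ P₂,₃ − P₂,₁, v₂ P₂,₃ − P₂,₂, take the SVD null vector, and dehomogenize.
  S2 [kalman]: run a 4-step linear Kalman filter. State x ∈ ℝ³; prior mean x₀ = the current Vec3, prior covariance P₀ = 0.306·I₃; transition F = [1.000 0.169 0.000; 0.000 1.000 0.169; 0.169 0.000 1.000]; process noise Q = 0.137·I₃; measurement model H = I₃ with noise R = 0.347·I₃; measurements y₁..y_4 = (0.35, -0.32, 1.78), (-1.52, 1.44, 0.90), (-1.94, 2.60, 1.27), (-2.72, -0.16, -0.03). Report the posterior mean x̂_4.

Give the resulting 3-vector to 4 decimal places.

result = (-1.8595, 0.8963, 0.3200)

after S1 (triangulate): (-1.3895, 0.9904, 0.6927)
after S2 (kf_track): (-1.8595, 0.8963, 0.3200)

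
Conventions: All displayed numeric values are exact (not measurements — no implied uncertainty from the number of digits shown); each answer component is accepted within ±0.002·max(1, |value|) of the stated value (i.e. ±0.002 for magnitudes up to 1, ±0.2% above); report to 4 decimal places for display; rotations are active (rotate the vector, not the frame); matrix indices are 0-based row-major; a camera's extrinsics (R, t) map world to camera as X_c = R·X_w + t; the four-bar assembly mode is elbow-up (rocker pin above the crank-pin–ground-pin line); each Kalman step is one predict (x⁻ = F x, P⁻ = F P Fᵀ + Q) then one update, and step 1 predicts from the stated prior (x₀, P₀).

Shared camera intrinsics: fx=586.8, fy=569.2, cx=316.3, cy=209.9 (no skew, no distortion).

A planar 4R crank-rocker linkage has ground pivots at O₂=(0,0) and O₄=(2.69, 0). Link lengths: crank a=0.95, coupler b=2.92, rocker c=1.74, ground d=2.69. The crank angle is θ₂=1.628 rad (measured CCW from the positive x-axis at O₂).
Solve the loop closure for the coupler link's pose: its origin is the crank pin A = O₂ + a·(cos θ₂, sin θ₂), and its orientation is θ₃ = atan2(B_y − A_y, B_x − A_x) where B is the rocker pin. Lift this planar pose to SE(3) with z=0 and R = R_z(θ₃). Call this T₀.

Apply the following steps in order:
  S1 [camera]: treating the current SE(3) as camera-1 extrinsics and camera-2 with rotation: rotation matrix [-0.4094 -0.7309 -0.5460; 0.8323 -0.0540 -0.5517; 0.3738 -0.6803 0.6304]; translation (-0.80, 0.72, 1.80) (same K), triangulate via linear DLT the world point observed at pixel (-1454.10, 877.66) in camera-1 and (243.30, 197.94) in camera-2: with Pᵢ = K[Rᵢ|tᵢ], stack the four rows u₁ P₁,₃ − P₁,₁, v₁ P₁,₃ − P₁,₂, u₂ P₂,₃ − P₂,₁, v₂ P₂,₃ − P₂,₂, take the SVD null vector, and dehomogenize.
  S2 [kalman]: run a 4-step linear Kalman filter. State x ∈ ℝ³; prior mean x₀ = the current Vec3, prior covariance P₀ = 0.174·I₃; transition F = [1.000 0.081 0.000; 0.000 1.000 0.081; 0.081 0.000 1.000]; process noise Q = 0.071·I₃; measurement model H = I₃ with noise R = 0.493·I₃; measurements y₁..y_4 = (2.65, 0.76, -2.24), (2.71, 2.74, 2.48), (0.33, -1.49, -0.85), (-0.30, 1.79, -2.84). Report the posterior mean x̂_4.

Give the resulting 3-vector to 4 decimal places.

result = (0.4866, 0.5723, -0.7890)

source (fourbar_fk): coupler pose = R=[0.9627 -0.2706 0.0000; 0.2706 0.9627 0.0000; 0.0000 0.0000 1.0000], t=(-0.0543, 0.9484, 0.0000)
after S1 (triangulate): (-0.7950, -0.4835, 0.2283)
after S2 (kf_track): (0.4866, 0.5723, -0.7890)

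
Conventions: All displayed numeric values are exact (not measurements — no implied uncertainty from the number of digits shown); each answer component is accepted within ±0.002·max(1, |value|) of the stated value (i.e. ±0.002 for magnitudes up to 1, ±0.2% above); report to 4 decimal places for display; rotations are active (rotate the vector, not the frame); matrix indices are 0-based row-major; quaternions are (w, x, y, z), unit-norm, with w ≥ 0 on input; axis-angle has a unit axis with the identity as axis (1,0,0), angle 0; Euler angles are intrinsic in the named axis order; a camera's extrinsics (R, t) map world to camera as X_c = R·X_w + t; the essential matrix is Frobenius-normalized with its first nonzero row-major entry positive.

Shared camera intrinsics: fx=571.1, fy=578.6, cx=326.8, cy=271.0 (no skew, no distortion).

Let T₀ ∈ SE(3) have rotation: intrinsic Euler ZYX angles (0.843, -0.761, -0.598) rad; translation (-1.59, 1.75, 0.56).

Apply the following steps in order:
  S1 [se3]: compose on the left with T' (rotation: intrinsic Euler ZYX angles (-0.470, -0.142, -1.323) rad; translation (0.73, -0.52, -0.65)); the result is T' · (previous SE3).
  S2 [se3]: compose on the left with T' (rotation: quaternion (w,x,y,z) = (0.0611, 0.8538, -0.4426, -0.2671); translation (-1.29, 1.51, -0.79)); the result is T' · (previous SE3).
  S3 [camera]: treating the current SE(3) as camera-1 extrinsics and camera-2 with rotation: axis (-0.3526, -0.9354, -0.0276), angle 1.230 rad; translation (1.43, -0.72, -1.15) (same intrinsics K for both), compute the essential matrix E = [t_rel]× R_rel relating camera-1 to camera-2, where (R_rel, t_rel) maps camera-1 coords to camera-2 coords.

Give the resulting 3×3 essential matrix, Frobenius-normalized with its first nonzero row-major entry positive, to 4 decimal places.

after S1 (compose_se3): R=[0.8328 -0.2871 -0.4733; 0.4756 -0.0665 0.8771; -0.2833 -0.9556 0.0811], t=(-0.0363, 0.9596, -2.4185)
after S2 (compose_se3): R=[0.1883 0.4020 -0.8961; -0.9798 0.1400 -0.1430; 0.0680 0.9049 0.4202], t=(-0.7669, 0.6427, 1.6070)
after S3 (essential): [0.1293 0.4233 0.1617; 0.0168 0.5383 0.0590; 0.4853 -0.1718 0.4684]

matrix = [0.1293 0.4233 0.1617; 0.0168 0.5383 0.0590; 0.4853 -0.1718 0.4684]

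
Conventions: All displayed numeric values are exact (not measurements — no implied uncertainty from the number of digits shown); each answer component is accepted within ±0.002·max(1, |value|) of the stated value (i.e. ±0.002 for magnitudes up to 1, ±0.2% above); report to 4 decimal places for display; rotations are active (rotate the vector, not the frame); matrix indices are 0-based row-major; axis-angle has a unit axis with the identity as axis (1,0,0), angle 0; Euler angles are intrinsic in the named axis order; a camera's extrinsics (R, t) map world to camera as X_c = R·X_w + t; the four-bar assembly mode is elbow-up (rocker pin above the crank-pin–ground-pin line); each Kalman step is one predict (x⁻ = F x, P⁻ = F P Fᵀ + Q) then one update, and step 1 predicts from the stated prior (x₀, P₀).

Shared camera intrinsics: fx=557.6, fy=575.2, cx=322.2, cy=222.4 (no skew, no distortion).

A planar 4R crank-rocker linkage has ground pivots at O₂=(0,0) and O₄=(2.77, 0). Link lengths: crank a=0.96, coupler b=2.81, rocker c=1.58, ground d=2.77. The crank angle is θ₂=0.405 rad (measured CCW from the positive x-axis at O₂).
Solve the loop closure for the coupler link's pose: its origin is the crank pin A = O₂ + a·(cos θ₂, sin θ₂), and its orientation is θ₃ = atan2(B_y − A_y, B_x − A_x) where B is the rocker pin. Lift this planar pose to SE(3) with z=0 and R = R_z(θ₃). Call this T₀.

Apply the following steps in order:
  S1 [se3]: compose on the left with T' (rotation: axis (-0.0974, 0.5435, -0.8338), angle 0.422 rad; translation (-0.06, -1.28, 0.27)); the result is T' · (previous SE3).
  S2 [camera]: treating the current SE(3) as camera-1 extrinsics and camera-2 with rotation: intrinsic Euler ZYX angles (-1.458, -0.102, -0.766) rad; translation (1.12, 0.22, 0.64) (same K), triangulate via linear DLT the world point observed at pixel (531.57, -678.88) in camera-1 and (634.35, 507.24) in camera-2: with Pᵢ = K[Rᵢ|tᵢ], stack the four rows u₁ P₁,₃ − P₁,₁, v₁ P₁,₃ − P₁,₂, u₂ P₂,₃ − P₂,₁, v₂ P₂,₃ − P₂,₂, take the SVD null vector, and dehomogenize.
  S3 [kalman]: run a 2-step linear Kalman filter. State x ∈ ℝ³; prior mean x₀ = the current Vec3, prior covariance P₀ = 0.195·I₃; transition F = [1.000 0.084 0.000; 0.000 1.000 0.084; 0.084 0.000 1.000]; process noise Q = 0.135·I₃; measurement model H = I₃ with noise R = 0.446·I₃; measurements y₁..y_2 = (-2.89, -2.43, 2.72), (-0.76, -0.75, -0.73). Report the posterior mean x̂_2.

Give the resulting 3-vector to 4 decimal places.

source (fourbar_fk): coupler pose = R=[0.9313 -0.3642 0.0000; 0.3642 0.9313 0.0000; 0.0000 0.0000 1.0000], t=(0.8823, 0.3783, 0.0000)
after S1 (compose_se3): R=[0.9731 -0.0188 0.2297; 0.0193 0.9998 0.0001; -0.2297 0.0043 0.9733], t=(0.8731, -1.2306, 0.0497)
after S2 (triangulate): (-0.6657, -0.9663, 1.2448)
after S3 (kf_track): (-1.3821, -1.1388, 0.6756)

result = (-1.3821, -1.1388, 0.6756)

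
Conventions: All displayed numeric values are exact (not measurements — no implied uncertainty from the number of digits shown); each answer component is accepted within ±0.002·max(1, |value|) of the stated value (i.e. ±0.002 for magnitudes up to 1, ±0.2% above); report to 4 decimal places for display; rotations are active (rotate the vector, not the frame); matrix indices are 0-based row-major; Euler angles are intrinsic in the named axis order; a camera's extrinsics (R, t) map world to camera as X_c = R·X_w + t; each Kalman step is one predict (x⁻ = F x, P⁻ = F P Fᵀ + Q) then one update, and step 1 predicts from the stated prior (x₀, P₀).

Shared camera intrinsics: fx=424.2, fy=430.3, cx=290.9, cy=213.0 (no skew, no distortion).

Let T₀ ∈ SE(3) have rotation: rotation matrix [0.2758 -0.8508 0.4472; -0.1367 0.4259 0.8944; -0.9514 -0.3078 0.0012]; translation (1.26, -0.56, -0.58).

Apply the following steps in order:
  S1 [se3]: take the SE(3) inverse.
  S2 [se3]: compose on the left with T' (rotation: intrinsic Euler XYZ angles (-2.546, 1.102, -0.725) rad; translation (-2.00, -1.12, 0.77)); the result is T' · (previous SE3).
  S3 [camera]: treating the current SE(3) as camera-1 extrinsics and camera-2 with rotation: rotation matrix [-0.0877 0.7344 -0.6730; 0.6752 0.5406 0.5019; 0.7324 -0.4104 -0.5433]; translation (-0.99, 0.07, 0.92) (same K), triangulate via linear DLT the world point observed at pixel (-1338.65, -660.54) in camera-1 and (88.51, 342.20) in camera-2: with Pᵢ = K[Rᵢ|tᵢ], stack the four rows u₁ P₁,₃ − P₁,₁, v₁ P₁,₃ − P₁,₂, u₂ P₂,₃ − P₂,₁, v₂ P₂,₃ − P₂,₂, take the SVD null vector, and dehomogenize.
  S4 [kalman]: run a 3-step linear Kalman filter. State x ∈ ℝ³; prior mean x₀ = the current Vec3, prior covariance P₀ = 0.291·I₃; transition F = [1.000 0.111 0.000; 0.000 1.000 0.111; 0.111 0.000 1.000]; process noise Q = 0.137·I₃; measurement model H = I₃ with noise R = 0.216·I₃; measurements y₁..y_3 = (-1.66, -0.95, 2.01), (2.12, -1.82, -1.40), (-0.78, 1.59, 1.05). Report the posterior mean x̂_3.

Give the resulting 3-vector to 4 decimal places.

after S1 (invert_se3): R=[0.2758 -0.1367 -0.9514; -0.8508 0.4259 -0.3078; 0.4473 0.8944 0.0012], t=(-0.9759, 1.1320, -0.0620)
after S2 (compose_se3): R=[0.2374 0.8793 -0.4129; 0.9710 -0.2023 0.1273; 0.0284 -0.4312 -0.9018], t=(-2.0462, -2.3829, -0.0303)
after S3 (triangulate): (1.4429, -0.3120, -0.3663)
after S4 (kf_track): (-0.0447, 0.2624, 0.5169)

result = (-0.0447, 0.2624, 0.5169)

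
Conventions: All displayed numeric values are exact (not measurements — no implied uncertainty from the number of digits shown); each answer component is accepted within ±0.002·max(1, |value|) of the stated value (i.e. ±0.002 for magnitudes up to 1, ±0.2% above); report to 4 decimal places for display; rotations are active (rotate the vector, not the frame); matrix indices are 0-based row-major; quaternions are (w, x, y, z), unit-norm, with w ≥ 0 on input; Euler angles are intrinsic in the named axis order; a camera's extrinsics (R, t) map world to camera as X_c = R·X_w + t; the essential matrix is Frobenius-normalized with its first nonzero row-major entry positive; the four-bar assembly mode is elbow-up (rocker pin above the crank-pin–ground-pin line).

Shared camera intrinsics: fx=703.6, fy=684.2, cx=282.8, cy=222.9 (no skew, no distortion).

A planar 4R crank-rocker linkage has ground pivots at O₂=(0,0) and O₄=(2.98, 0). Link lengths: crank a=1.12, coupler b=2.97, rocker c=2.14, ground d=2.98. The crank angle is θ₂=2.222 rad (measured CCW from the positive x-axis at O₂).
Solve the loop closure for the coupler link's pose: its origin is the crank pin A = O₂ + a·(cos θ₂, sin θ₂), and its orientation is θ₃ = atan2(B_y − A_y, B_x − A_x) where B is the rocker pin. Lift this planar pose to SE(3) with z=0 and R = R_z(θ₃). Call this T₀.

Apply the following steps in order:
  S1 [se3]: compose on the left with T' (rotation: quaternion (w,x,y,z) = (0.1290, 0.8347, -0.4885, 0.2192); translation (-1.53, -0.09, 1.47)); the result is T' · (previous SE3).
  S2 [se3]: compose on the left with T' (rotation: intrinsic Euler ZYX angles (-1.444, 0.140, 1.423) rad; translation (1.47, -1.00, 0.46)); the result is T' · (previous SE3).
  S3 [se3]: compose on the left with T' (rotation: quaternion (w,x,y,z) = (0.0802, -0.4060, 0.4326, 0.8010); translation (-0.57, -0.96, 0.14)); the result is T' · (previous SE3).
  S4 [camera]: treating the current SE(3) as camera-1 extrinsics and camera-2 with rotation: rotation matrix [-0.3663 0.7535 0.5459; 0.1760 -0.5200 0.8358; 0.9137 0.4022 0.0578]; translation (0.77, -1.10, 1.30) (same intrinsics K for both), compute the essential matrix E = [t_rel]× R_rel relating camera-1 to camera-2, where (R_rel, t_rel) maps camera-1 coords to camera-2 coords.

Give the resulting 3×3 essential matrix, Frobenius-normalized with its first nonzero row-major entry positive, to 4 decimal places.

source (fourbar_fk): coupler pose = R=[0.9344 -0.3563 0.0000; 0.3563 0.9344 0.0000; 0.0000 0.0000 1.0000], t=(-0.6789, 0.8908, 0.0000)
after S1 (compose_se3): R=[0.0880 -0.9668 0.2399; -0.8835 -0.1870 -0.4295; 0.4601 -0.1742 -0.8706], t=(-2.5964, -0.0108, 1.1371)
after S2 (compose_se3): R=[-0.5837 0.0188 0.8118; -0.0488 0.9971 -0.0582; -0.8105 -0.0736 -0.5811], t=(0.0304, 1.3863, 0.9775)
after S3 (compose_se3): R=[0.8781 -0.4480 -0.1682; -0.4545 -0.6711 -0.5857; 0.1495 0.5908 -0.7929], t=(-1.8230, -1.0753, 1.2780)
after S4 (essential): [0.0425 -0.0162 -0.5001; 0.0601 0.6782 -0.1428; 0.0278 -0.1933 -0.4751]

matrix = [0.0425 -0.0162 -0.5001; 0.0601 0.6782 -0.1428; 0.0278 -0.1933 -0.4751]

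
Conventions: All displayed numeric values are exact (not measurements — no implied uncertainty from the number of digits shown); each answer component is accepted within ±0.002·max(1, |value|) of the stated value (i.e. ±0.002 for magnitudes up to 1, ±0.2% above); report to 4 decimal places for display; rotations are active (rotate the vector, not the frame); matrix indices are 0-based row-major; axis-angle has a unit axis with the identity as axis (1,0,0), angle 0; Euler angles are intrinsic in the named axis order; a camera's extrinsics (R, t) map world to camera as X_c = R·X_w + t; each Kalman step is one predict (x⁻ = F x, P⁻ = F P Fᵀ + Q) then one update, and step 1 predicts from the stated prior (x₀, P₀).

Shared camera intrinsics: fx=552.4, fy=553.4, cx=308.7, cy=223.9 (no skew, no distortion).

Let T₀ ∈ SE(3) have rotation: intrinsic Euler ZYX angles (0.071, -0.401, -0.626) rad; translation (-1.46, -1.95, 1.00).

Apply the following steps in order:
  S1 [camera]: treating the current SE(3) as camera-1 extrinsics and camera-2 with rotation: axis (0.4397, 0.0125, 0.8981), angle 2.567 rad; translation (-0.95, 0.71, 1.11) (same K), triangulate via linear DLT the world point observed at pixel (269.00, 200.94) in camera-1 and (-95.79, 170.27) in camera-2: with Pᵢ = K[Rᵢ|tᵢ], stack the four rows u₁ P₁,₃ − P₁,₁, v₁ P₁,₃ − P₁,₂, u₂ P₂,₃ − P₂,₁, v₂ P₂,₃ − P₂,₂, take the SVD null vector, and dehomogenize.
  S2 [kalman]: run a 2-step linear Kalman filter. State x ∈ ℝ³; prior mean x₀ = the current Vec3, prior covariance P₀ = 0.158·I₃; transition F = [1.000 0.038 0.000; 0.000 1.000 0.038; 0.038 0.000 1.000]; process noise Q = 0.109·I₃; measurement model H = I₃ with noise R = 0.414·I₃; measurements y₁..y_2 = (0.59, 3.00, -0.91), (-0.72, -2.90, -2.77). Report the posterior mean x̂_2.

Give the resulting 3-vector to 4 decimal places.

result = (0.3766, 0.2103, -1.1326)

after S1 (triangulate): (1.3707, 1.8629, 0.5100)
after S2 (kf_track): (0.3766, 0.2103, -1.1326)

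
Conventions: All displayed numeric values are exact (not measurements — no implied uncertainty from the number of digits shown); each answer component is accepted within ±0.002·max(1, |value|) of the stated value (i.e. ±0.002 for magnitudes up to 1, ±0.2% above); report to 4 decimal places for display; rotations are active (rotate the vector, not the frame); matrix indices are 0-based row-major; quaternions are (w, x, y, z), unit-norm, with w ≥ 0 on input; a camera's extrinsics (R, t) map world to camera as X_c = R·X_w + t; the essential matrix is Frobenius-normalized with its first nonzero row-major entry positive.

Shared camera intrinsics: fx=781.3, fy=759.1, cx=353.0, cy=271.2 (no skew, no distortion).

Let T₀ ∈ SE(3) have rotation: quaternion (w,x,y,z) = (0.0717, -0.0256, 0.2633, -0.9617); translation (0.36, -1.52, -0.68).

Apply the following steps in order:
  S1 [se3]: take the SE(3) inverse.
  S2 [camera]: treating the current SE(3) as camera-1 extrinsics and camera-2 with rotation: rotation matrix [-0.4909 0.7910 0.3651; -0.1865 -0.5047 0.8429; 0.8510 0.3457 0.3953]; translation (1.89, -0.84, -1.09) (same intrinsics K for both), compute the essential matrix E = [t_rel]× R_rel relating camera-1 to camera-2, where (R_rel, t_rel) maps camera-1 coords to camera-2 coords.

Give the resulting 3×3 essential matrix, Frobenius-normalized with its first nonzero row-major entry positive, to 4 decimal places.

after S1 (invert_se3): R=[-0.9884 -0.1514 0.0115; 0.1244 -0.8511 -0.5101; 0.0870 -0.5028 0.8600], t=(0.1335, -1.6853, -0.2107)
after S2 (essential): [0.4282 0.0972 0.5440; -0.1412 0.6278 0.0551; 0.1351 -0.2675 0.0657]

matrix = [0.4282 0.0972 0.5440; -0.1412 0.6278 0.0551; 0.1351 -0.2675 0.0657]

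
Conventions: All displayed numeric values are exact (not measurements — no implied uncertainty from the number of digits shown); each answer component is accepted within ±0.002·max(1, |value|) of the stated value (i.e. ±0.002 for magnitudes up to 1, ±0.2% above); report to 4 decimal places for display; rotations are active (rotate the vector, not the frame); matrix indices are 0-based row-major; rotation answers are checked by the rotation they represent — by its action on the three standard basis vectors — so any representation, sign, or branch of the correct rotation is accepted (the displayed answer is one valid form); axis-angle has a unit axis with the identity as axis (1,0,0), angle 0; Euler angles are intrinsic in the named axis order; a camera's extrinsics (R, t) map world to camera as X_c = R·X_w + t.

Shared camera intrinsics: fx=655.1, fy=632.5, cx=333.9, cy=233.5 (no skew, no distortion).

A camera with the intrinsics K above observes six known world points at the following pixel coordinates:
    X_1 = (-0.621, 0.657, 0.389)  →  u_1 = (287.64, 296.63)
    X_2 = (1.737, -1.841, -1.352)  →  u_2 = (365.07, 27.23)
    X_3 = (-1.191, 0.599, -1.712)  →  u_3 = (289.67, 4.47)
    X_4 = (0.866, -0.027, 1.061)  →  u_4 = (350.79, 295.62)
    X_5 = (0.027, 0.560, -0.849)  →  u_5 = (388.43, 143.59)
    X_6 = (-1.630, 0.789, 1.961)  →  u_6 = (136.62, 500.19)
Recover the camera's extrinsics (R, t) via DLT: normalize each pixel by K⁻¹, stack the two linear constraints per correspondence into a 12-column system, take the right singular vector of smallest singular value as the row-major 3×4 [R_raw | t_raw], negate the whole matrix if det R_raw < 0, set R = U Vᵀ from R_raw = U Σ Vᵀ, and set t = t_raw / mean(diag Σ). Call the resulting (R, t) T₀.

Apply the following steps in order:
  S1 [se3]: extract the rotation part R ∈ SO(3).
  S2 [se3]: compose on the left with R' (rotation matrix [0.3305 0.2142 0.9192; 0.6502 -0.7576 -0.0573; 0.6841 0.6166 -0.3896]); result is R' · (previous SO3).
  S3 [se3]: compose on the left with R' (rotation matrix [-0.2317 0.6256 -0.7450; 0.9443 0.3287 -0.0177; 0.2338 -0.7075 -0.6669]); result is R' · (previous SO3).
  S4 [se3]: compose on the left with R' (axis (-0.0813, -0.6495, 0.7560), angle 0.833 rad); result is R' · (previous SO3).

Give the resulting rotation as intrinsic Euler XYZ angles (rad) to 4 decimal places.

rotation (euler_xyz) = (1.3314, -1.1518, -2.8548)

source (pnp_recover): camera pose = R=[0.7463 0.6109 -0.2643; -0.0744 0.4712 0.8789; 0.6614 -0.6362 0.3971], t=(-0.1800, -0.2100, 5.5601)
after S1 (rot_of_se3): [0.7463 0.6109 -0.2643; -0.0744 0.4712 0.8789; 0.6614 -0.6362 0.3971]
after S2 (compose_so3): [0.8387 -0.2820 0.4659; 0.5037 0.0766 -0.8605; 0.2069 0.9563 0.2063]
after S3 (compose_so3): [-0.0334 -0.5991 -0.8000; 0.9539 -0.2580 0.1534; -0.2983 -0.7579 0.5801]
after S4 (compose_so3): [-0.3903 0.1151 -0.9135; 0.7841 -0.4785 -0.3953; -0.4826 -0.8705 0.0965]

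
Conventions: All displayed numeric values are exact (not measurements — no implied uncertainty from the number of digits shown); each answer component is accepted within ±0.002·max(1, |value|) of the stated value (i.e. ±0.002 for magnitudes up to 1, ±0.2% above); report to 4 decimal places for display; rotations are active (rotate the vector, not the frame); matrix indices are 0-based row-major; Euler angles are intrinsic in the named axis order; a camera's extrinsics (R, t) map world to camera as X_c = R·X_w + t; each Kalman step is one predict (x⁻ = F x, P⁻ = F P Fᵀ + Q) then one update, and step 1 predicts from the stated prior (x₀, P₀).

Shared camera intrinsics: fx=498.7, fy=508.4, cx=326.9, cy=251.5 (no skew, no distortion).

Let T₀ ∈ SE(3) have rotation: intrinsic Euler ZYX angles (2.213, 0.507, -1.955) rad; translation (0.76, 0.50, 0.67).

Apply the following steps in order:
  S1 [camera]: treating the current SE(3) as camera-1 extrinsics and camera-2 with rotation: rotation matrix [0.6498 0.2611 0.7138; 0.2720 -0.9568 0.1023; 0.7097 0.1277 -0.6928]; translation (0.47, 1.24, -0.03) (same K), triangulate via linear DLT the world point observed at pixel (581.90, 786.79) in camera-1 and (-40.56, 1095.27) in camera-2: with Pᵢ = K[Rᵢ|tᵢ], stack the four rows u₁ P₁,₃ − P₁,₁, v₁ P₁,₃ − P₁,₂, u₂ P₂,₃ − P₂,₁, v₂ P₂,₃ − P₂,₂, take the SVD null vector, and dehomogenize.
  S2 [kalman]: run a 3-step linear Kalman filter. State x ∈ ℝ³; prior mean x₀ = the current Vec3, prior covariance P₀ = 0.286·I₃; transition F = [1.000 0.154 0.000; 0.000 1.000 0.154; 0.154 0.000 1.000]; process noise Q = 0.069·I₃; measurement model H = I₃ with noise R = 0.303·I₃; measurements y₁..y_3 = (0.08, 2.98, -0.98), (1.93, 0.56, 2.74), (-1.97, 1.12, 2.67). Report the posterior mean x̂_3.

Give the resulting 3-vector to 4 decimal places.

after S1 (triangulate): (0.3381, -1.2564, -1.9582)
after S2 (kf_track): (0.0820, 0.9546, 1.3996)

result = (0.0820, 0.9546, 1.3996)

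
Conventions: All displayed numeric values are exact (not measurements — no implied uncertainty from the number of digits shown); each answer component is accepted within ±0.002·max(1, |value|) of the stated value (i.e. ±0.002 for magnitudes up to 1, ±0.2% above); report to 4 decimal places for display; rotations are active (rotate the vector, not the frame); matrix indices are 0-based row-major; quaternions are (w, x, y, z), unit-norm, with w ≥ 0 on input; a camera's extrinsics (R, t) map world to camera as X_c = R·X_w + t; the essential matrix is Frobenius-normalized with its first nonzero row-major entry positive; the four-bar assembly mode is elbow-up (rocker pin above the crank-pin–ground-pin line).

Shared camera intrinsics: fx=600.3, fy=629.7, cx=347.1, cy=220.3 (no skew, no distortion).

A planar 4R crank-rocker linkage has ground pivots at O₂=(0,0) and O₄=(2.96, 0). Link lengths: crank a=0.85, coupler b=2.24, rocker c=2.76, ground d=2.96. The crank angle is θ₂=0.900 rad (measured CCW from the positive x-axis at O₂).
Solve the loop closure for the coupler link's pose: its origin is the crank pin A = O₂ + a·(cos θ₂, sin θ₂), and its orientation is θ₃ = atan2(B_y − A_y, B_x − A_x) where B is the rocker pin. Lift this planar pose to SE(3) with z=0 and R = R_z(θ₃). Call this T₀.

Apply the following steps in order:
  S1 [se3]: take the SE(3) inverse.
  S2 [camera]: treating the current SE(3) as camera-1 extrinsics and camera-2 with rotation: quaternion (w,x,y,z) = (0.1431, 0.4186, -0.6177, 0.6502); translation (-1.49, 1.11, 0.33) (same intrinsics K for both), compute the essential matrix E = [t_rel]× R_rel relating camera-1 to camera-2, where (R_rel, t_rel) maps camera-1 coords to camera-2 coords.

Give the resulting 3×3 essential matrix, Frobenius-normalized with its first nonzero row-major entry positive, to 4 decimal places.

matrix = [0.0092 0.2418 -0.0421; 0.1688 0.6438 0.0479; -0.4483 0.1296 -0.5260]

source (fourbar_fk): coupler pose = R=[0.5698 -0.8218 0.0000; 0.8218 0.5698 0.0000; 0.0000 0.0000 1.0000], t=(0.5284, 0.6658, 0.0000)
after S1 (invert_se3): R=[0.5698 0.8218 0.0000; -0.8218 0.5698 -0.0000; 0.0000 0.0000 1.0000], t=(-0.8482, 0.0548, 0.0000)
after S2 (essential): [0.0092 0.2418 -0.0421; 0.1688 0.6438 0.0479; -0.4483 0.1296 -0.5260]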